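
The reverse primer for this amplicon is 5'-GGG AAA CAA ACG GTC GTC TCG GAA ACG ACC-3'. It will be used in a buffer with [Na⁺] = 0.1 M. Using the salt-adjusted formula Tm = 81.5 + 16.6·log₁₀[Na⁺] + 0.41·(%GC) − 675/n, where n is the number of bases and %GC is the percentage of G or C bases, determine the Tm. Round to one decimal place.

65.6°C

Length n = 30. Base counts: T=3, C=8, G=9, A=10
G+C = 17, so %GC = 17/30 × 100 = 56.667%
Salt term: 16.6 × (-1) = -16.6
GC term: 0.41 × 56.667 = 23.233; length term: −675/30 = −22.5
Tm = 81.5 + (-16.6) + 23.233 − 22.5 = 65.633 → 65.6°C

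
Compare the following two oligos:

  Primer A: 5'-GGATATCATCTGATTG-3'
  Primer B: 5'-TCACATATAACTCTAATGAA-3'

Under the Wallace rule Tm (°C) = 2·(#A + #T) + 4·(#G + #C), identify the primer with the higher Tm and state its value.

Primer A: A+T=10, G+C=6 → Tm = 2(10)+4(6) = 44°C
Primer B: A+T=15, G+C=5 → Tm = 2(15)+4(5) = 50°C
44°C vs 50°C → primer B is higher.

Primer B, 50°C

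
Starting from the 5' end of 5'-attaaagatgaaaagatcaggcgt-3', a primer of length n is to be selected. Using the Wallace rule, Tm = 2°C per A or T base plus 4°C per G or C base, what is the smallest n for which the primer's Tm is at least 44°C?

n = 18

First 17 bases: ATTAAAGATGAAAAGAT → Tm = 40°C (< 44°C)
First 18 bases: ATTAAAGATGAAAAGATC → Tm = 44°C (≥ 44°C)
Each additional base adds 2°C (A/T) or 4°C (G/C), so Tm is non-decreasing in n; n = 18 is the first length to reach 44°C.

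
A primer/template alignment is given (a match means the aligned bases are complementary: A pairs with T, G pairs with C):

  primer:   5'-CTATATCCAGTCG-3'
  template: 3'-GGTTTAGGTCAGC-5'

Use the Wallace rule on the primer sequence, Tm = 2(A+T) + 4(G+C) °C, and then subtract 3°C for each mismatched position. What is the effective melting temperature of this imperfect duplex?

32°C

Primer base counts: A=3, T=4, G=2, C=4 → A+T=7, G+C=6
Perfect-match Tm = 2(7) + 4(6) = 14 + 24 = 38°C
Mismatches (positions where the bases are not complementary): 2 (at positions 2, 4)
Effective Tm = 38 − 2×3 = 38 − 6 = 32°C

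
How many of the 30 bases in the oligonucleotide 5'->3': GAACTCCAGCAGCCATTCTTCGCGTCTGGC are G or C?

Counting bases: G=7, C=11, A=5, T=7
G+C = 7 + 11 = 18

18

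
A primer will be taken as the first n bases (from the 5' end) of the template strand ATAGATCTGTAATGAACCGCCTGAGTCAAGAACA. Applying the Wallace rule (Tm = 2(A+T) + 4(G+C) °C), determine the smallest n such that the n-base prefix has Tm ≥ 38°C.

First 14 bases: ATAGATCTGTAATG → Tm = 36°C (< 38°C)
First 15 bases: ATAGATCTGTAATGA → Tm = 38°C (≥ 38°C)
Since every base adds ≥2°C, Tm only increases with n, so the threshold is first crossed at n = 15.

n = 15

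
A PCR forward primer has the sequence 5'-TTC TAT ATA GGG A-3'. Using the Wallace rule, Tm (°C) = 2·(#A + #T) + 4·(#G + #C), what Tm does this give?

34°C

Base counts: T=5, G=3, C=1, A=4
AT pairs contribute 9, GC pairs contribute 4.
Tm = 2(9) + 4(4) = 18 + 16 = 34°C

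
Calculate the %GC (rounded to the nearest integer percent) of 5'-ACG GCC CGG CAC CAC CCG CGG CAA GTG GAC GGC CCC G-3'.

81%

Base counts: A=6, G=13, C=17, T=1
G+C = 13 + 17 = 30 out of 37 bases
%GC = 30/37 × 100 = 81.08% ≈ 81%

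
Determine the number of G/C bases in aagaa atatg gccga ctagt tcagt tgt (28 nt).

11

Counting bases: A=9, C=4, T=8, G=7
G+C = 7 + 4 = 11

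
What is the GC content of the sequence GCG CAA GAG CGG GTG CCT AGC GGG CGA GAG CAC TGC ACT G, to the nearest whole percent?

70%

Scanning the sequence gives C=11, A=8, G=17, T=4.
G+C = 17 + 11 = 28 out of 40 bases
%GC = 28/40 × 100 = 70% ≈ 70%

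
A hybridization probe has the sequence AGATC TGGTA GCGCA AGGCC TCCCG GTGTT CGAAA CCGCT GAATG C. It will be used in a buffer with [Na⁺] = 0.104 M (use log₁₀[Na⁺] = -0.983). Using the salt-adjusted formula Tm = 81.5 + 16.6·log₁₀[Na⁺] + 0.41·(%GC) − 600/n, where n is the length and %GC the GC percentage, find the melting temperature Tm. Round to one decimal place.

76.2°C

Length n = 46. G=14, C=13, A=10, T=9
G+C = 27, so %GC = 27/46 × 100 = 58.696%
Salt term: 16.6 × (-0.983) = -16.318
GC term: 0.41 × 58.696 = 24.065; length term: −600/46 = −13.043
Tm = 81.5 + (-16.318) + 24.065 − 13.043 = 76.204 → 76.2°C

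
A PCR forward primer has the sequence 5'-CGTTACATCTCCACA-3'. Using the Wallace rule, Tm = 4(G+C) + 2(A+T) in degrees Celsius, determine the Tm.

Scanning the sequence gives G=1, A=4, T=4, C=6.
AT pairs contribute 8, GC pairs contribute 7.
Tm = 2(8) + 4(7) = 16 + 28 = 44°C

44°C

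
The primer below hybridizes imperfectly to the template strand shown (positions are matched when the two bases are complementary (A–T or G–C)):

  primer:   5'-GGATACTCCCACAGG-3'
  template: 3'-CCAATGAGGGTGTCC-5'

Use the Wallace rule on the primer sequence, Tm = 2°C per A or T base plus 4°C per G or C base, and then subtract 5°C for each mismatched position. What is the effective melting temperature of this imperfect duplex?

43°C

Primer base counts: A=4, T=2, G=4, C=5 → A+T=6, G+C=9
Perfect-match Tm = 2(6) + 4(9) = 12 + 36 = 48°C
Mismatches (positions where the bases are not complementary): 1 (at position 3)
Effective Tm = 48 − 1×5 = 48 − 5 = 43°C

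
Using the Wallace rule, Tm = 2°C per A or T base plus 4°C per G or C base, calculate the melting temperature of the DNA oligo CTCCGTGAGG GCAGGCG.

Scanning the sequence gives C=5, A=2, T=2, G=8.
So N_AT = 4 and N_GC = 13.
Tm = 2×4 + 4×13 = 60°C

60°C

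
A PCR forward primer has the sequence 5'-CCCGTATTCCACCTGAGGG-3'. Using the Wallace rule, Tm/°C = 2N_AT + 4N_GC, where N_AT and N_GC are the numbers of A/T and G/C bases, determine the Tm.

G=5, T=4, C=7, A=3
A+T = 7, G+C = 12
Tm = 2(7) + 4(12) = 14 + 48 = 62°C

62°C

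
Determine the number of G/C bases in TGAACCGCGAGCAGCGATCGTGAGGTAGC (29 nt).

18

Base counts: C=7, G=11, A=7, T=4
Total G or C: 11 + 7 = 18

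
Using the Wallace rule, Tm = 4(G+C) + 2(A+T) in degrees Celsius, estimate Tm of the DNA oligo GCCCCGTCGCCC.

G=3, A=0, C=8, T=1
A+T = 1, G+C = 11
Tm = 4·11 + 2·1 = 44 + 2 = 46°C

46°C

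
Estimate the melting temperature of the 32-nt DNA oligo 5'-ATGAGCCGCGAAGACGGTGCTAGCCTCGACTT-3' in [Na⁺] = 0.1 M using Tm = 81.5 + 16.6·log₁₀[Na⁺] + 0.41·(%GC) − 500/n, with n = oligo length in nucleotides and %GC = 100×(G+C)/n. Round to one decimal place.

73.6°C

Length n = 32. Scanning the sequence gives T=6, G=10, A=7, C=9.
G+C = 19, so %GC = 19/32 × 100 = 59.375%
Salt term: 16.6 × (-1) = -16.6
GC term: 0.41 × 59.375 = 24.344; length term: −500/32 = −15.625
Tm = 81.5 + (-16.6) + 24.344 − 15.625 = 73.619 → 73.6°C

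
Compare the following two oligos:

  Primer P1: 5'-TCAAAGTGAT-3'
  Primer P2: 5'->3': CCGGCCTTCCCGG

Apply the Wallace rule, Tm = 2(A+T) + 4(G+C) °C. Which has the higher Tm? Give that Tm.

Primer P2, 48°C

Primer P1: A+T=7, G+C=3 → Tm = 2(7)+4(3) = 26°C
Primer P2: A+T=2, G+C=11 → Tm = 2(2)+4(11) = 48°C
26°C vs 48°C → primer P2 is higher.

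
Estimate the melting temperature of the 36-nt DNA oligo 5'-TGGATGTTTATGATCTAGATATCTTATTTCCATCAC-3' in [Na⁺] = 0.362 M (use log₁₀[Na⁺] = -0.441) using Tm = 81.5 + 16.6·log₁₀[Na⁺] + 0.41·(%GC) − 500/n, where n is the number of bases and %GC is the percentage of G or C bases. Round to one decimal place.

Length n = 36. Counting bases: A=9, T=16, C=6, G=5
G+C = 11, so %GC = 11/36 × 100 = 30.556%
Salt term: 16.6 × (-0.441) = -7.321
GC term: 0.41 × 30.556 = 12.528; length term: −500/36 = −13.889
Tm = 81.5 + (-7.321) + 12.528 − 13.889 = 72.818 → 72.8°C

72.8°C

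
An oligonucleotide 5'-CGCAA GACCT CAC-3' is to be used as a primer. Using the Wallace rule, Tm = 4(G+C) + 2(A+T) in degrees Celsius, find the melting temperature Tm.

Base counts: G=2, C=6, A=4, T=1
So N_AT = 5 and N_GC = 8.
Tm = 2(5) + 4(8) = 10 + 32 = 42°C

42°C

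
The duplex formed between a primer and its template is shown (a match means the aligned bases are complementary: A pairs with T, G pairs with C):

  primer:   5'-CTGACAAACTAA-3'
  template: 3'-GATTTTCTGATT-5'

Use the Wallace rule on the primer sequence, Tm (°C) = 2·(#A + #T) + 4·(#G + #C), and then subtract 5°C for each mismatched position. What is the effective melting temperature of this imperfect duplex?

Primer base counts: A=6, T=2, G=1, C=3 → A+T=8, G+C=4
Perfect-match Tm = 2(8) + 4(4) = 16 + 16 = 32°C
Mismatches (positions where the bases are not complementary): 3 (at positions 3, 5, 7)
Effective Tm = 32 − 3×5 = 32 − 15 = 17°C

17°C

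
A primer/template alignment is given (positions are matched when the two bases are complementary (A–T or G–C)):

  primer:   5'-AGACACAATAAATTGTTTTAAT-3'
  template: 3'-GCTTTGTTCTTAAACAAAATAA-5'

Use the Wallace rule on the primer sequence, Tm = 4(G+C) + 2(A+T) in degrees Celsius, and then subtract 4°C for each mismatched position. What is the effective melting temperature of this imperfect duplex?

32°C

Primer base counts: A=10, T=8, G=2, C=2 → A+T=18, G+C=4
Perfect-match Tm = 2(18) + 4(4) = 36 + 16 = 52°C
Mismatches (positions where the bases are not complementary): 5 (at positions 1, 4, 9, 12, 21)
Effective Tm = 52 − 5×4 = 52 − 20 = 32°C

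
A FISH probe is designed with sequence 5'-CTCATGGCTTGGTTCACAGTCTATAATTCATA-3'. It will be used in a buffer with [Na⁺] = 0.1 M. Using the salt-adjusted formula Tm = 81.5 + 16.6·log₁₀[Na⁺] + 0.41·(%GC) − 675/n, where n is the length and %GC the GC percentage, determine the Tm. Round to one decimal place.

Length n = 32. A=8, C=7, T=12, G=5
G+C = 12, so %GC = 12/32 × 100 = 37.5%
Salt term: 16.6 × (-1) = -16.6
GC term: 0.41 × 37.5 = 15.375; length term: −675/32 = −21.094
Tm = 81.5 + (-16.6) + 15.375 − 21.094 = 59.181 → 59.2°C

59.2°C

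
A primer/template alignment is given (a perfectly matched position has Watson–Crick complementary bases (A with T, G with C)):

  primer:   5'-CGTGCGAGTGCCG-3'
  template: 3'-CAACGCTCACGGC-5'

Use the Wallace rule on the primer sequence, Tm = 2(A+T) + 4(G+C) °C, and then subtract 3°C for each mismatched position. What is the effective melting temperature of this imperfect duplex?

40°C

Primer base counts: A=1, T=2, G=6, C=4 → A+T=3, G+C=10
Perfect-match Tm = 2(3) + 4(10) = 6 + 40 = 46°C
Mismatches (positions where the bases are not complementary): 2 (at positions 1, 2)
Effective Tm = 46 − 2×3 = 46 − 6 = 40°C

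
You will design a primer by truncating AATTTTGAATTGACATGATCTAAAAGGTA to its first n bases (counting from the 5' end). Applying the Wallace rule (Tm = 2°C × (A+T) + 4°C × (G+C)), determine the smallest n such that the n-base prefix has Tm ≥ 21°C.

n = 10

First 9 bases: AATTTTGAA → Tm = 20°C (< 21°C)
First 10 bases: AATTTTGAAT → Tm = 22°C (≥ 21°C)
Each additional base adds 2°C (A/T) or 4°C (G/C), so Tm is non-decreasing in n; n = 10 is the first length to reach 21°C.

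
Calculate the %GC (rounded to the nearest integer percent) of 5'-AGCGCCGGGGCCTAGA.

Counting bases: C=5, T=1, G=7, A=3
G+C = 7 + 5 = 12 out of 16 bases
%GC = 12/16 × 100 = 75% ≈ 75%

75%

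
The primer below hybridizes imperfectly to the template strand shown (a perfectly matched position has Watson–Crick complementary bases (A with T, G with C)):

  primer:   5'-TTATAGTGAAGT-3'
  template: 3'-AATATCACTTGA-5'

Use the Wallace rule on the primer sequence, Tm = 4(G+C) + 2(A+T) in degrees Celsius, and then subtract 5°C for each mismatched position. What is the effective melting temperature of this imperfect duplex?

25°C

Primer base counts: A=4, T=5, G=3, C=0 → A+T=9, G+C=3
Perfect-match Tm = 2(9) + 4(3) = 18 + 12 = 30°C
Mismatches (positions where the bases are not complementary): 1 (at position 11)
Effective Tm = 30 − 1×5 = 30 − 5 = 25°C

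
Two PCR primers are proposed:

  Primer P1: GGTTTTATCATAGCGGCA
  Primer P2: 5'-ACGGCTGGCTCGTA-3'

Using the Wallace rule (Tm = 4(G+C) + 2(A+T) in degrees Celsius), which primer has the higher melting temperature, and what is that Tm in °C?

Primer P1: A+T=10, G+C=8 → Tm = 2(10)+4(8) = 52°C
Primer P2: A+T=5, G+C=9 → Tm = 2(5)+4(9) = 46°C
52°C vs 46°C → primer P1 is higher.

Primer P1, 52°C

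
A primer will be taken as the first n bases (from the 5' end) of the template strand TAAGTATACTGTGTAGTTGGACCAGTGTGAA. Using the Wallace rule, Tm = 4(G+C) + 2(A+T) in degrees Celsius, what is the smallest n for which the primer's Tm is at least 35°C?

n = 14

First 13 bases: TAAGTATACTGTG → Tm = 34°C (< 35°C)
First 14 bases: TAAGTATACTGTGT → Tm = 36°C (≥ 35°C)
Each additional base adds 2°C (A/T) or 4°C (G/C), so Tm is non-decreasing in n; n = 14 is the first length to reach 35°C.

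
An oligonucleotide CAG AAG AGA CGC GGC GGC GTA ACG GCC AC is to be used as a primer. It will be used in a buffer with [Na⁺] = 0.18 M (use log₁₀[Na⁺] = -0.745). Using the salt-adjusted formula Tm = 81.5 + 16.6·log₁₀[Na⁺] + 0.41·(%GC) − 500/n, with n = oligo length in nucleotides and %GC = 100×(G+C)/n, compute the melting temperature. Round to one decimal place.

80.2°C

Length n = 29. Base counts: G=11, T=1, A=8, C=9
G+C = 20, so %GC = 20/29 × 100 = 68.966%
Salt term: 16.6 × (-0.745) = -12.367
GC term: 0.41 × 68.966 = 28.276; length term: −500/29 = −17.241
Tm = 81.5 + (-12.367) + 28.276 − 17.241 = 80.168 → 80.2°C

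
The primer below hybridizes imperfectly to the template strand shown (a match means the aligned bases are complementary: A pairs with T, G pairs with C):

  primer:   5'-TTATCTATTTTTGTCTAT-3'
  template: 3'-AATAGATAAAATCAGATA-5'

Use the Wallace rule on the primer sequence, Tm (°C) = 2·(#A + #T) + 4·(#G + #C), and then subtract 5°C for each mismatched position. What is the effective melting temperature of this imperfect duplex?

37°C

Primer base counts: A=3, T=12, G=1, C=2 → A+T=15, G+C=3
Perfect-match Tm = 2(15) + 4(3) = 30 + 12 = 42°C
Mismatches (positions where the bases are not complementary): 1 (at position 12)
Effective Tm = 42 − 1×5 = 42 − 5 = 37°C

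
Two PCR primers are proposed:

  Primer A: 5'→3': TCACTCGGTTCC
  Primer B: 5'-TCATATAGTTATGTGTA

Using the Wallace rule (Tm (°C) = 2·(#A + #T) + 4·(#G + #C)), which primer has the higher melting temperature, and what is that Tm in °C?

Primer B, 42°C

Primer A: A+T=5, G+C=7 → Tm = 2(5)+4(7) = 38°C
Primer B: A+T=13, G+C=4 → Tm = 2(13)+4(4) = 42°C
38°C vs 42°C → primer B is higher.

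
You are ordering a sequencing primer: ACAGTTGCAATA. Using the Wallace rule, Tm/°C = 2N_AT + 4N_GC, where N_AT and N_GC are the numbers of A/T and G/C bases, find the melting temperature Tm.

32°C

Counting bases: G=2, C=2, T=3, A=5
AT pairs contribute 8, GC pairs contribute 4.
Tm = 2×8 + 4×4 = 32°C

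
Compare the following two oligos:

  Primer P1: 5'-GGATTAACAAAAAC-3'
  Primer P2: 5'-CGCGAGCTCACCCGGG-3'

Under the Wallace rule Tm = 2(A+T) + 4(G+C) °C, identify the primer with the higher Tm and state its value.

Primer P1: A+T=10, G+C=4 → Tm = 2(10)+4(4) = 36°C
Primer P2: A+T=3, G+C=13 → Tm = 2(3)+4(13) = 58°C
36°C vs 58°C → primer P2 is higher.

Primer P2, 58°C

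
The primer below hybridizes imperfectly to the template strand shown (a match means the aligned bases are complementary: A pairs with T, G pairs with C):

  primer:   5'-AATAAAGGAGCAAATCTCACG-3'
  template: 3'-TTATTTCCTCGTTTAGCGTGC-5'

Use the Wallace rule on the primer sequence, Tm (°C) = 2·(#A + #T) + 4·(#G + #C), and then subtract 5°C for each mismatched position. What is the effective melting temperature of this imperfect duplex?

Primer base counts: A=10, T=3, G=4, C=4 → A+T=13, G+C=8
Perfect-match Tm = 2(13) + 4(8) = 26 + 32 = 58°C
Mismatches (positions where the bases are not complementary): 1 (at position 17)
Effective Tm = 58 − 1×5 = 58 − 5 = 53°C

53°C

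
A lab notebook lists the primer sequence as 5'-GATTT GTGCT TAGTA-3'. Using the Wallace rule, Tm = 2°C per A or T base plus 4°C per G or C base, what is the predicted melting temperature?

Counting bases: T=7, C=1, G=4, A=3
So N_AT = 10 and N_GC = 5.
Tm = 2(10) + 4(5) = 20 + 20 = 40°C

40°C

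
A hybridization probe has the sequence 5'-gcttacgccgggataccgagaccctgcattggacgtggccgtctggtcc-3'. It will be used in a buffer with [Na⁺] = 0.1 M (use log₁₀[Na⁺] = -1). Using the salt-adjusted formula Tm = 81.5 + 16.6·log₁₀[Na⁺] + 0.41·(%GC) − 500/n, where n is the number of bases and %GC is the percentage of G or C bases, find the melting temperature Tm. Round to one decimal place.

81.5°C

Length n = 49. G=16, C=16, A=7, T=10
G+C = 32, so %GC = 32/49 × 100 = 65.306%
Salt term: 16.6 × (-1) = -16.6
GC term: 0.41 × 65.306 = 26.775; length term: −500/49 = −10.204
Tm = 81.5 + (-16.6) + 26.775 − 10.204 = 81.471 → 81.5°C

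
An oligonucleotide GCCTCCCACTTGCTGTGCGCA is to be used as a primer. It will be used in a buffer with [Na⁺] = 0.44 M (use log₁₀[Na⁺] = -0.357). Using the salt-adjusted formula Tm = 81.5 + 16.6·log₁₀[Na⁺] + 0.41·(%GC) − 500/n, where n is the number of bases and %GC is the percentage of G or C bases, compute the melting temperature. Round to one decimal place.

79.1°C

Length n = 21. T=5, G=5, C=9, A=2
G+C = 14, so %GC = 14/21 × 100 = 66.667%
Salt term: 16.6 × (-0.357) = -5.926
GC term: 0.41 × 66.667 = 27.333; length term: −500/21 = −23.81
Tm = 81.5 + (-5.926) + 27.333 − 23.81 = 79.097 → 79.1°C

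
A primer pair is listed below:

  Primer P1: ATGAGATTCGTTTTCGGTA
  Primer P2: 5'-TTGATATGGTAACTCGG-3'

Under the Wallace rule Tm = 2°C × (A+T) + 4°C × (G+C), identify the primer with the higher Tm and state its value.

Primer P1, 52°C

Primer P1: A+T=12, G+C=7 → Tm = 2(12)+4(7) = 52°C
Primer P2: A+T=10, G+C=7 → Tm = 2(10)+4(7) = 48°C
52°C vs 48°C → primer P1 is higher.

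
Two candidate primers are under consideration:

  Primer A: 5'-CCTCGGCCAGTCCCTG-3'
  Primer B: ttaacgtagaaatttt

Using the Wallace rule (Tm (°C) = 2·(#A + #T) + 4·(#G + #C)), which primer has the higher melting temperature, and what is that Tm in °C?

Primer A, 56°C

Primer A: A+T=4, G+C=12 → Tm = 2(4)+4(12) = 56°C
Primer B: A+T=13, G+C=3 → Tm = 2(13)+4(3) = 38°C
56°C vs 38°C → primer A is higher.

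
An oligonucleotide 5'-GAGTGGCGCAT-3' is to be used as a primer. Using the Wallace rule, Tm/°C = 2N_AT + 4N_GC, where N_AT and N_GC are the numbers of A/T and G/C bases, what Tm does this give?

36°C

G=5, C=2, A=2, T=2
A+T = 4, G+C = 7
Tm = 2(4) + 4(7) = 8 + 28 = 36°C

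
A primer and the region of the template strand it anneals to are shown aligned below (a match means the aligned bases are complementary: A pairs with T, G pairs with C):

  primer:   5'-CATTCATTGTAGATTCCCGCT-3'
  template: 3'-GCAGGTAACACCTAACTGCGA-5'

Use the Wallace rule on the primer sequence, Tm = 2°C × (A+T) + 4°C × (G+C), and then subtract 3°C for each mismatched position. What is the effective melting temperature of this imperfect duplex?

Primer base counts: A=4, T=8, G=3, C=6 → A+T=12, G+C=9
Perfect-match Tm = 2(12) + 4(9) = 24 + 36 = 60°C
Mismatches (positions where the bases are not complementary): 5 (at positions 2, 4, 11, 16, 17)
Effective Tm = 60 − 5×3 = 60 − 15 = 45°C

45°C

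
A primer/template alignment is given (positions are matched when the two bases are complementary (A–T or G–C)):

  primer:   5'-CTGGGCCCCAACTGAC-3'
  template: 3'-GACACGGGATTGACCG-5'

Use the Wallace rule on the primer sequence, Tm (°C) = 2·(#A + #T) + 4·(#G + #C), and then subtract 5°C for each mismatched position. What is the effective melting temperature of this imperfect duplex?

39°C

Primer base counts: A=3, T=2, G=4, C=7 → A+T=5, G+C=11
Perfect-match Tm = 2(5) + 4(11) = 10 + 44 = 54°C
Mismatches (positions where the bases are not complementary): 3 (at positions 4, 9, 15)
Effective Tm = 54 − 3×5 = 54 − 15 = 39°C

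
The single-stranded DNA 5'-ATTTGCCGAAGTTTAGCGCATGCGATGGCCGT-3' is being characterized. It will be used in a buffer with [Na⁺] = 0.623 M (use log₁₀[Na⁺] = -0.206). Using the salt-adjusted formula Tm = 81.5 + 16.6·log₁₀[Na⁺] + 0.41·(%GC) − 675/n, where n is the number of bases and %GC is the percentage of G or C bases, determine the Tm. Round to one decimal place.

Length n = 32. Counting bases: T=9, G=10, A=6, C=7
G+C = 17, so %GC = 17/32 × 100 = 53.125%
Salt term: 16.6 × (-0.206) = -3.42
GC term: 0.41 × 53.125 = 21.781; length term: −675/32 = −21.094
Tm = 81.5 + (-3.42) + 21.781 − 21.094 = 78.767 → 78.8°C

78.8°C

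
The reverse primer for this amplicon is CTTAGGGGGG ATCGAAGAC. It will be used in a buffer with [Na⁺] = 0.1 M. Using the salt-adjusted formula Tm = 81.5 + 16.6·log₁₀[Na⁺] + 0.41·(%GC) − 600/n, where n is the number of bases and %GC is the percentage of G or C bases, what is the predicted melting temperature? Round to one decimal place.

Length n = 19. G=8, C=3, A=5, T=3
G+C = 11, so %GC = 11/19 × 100 = 57.895%
Salt term: 16.6 × (-1) = -16.6
GC term: 0.41 × 57.895 = 23.737; length term: −600/19 = −31.579
Tm = 81.5 + (-16.6) + 23.737 − 31.579 = 57.058 → 57.1°C

57.1°C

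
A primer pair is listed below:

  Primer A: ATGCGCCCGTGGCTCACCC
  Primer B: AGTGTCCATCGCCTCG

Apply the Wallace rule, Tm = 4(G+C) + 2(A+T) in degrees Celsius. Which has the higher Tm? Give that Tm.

Primer A: A+T=5, G+C=14 → Tm = 2(5)+4(14) = 66°C
Primer B: A+T=6, G+C=10 → Tm = 2(6)+4(10) = 52°C
66°C vs 52°C → primer A is higher.

Primer A, 66°C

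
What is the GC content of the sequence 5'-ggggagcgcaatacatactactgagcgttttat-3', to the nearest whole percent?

45%

Scanning the sequence gives G=9, T=9, A=9, C=6.
G+C = 9 + 6 = 15 out of 33 bases
%GC = 15/33 × 100 = 45.45% ≈ 45%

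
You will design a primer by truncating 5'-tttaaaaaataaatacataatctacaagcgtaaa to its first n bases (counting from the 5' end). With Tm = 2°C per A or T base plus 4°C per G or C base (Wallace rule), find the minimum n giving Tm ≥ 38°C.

First 17 bases: TTTAAAAAATAAATACA → Tm = 36°C (< 38°C)
First 18 bases: TTTAAAAAATAAATACAT → Tm = 38°C (≥ 38°C)
Each additional base adds 2°C (A/T) or 4°C (G/C), so Tm is non-decreasing in n; n = 18 is the first length to reach 38°C.

n = 18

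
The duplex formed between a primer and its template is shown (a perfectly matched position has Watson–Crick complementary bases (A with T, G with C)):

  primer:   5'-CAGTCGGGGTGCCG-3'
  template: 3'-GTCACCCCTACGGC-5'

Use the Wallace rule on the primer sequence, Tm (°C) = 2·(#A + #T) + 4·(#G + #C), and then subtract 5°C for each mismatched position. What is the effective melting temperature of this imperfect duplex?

Primer base counts: A=1, T=2, G=7, C=4 → A+T=3, G+C=11
Perfect-match Tm = 2(3) + 4(11) = 6 + 44 = 50°C
Mismatches (positions where the bases are not complementary): 2 (at positions 5, 9)
Effective Tm = 50 − 2×5 = 50 − 10 = 40°C

40°C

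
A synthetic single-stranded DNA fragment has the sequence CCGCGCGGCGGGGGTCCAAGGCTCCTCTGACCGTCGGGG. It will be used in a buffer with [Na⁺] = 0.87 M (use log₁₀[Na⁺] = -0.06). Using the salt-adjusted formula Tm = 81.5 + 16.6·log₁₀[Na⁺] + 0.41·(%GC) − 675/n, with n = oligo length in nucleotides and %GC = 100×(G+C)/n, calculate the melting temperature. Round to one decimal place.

95.8°C

Length n = 39. Scanning the sequence gives G=17, A=3, C=14, T=5.
G+C = 31, so %GC = 31/39 × 100 = 79.487%
Salt term: 16.6 × (-0.06) = -0.996
GC term: 0.41 × 79.487 = 32.59; length term: −675/39 = −17.308
Tm = 81.5 + (-0.996) + 32.59 − 17.308 = 95.786 → 95.8°C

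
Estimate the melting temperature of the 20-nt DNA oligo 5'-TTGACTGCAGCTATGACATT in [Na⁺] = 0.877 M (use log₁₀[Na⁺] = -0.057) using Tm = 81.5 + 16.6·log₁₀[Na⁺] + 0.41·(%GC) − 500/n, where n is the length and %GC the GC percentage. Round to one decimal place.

Length n = 20. Scanning the sequence gives G=4, A=5, T=7, C=4.
G+C = 8, so %GC = 8/20 × 100 = 40%
Salt term: 16.6 × (-0.057) = -0.946
GC term: 0.41 × 40 = 16.4; length term: −500/20 = −25
Tm = 81.5 + (-0.946) + 16.4 − 25 = 71.954 → 72.0°C

72.0°C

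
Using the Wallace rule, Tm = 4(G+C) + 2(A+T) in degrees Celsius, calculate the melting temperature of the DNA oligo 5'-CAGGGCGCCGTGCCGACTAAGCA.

78°C

Scanning the sequence gives G=8, A=5, C=8, T=2.
So N_AT = 7 and N_GC = 16.
Tm = 4·16 + 2·7 = 64 + 14 = 78°C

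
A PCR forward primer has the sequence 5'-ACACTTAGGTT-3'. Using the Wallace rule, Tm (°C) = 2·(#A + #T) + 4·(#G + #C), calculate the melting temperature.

Scanning the sequence gives G=2, A=3, C=2, T=4.
A+T = 7, G+C = 4
Tm = 4·4 + 2·7 = 16 + 14 = 30°C

30°C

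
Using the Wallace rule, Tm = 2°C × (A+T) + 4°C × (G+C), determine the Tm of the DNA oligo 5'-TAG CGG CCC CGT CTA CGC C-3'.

Counting bases: G=5, A=2, T=3, C=9
AT pairs contribute 5, GC pairs contribute 14.
Tm = 4·14 + 2·5 = 56 + 10 = 66°C

66°C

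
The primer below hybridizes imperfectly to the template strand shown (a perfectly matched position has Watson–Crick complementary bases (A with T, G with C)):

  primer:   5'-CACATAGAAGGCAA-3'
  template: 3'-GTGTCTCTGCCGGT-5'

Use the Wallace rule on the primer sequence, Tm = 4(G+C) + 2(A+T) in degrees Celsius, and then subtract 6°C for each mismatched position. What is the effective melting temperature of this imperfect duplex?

Primer base counts: A=7, T=1, G=3, C=3 → A+T=8, G+C=6
Perfect-match Tm = 2(8) + 4(6) = 16 + 24 = 40°C
Mismatches (positions where the bases are not complementary): 3 (at positions 5, 9, 13)
Effective Tm = 40 − 3×6 = 40 − 18 = 22°C

22°C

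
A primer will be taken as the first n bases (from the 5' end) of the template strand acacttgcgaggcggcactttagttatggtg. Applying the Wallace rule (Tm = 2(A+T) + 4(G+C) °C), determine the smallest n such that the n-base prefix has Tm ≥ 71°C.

n = 23

First 22 bases: ACACTTGCGAGGCGGCACTTTA → Tm = 68°C (< 71°C)
First 23 bases: ACACTTGCGAGGCGGCACTTTAG → Tm = 72°C (≥ 71°C)
Each additional base adds 2°C (A/T) or 4°C (G/C), so Tm is non-decreasing in n; n = 23 is the first length to reach 71°C.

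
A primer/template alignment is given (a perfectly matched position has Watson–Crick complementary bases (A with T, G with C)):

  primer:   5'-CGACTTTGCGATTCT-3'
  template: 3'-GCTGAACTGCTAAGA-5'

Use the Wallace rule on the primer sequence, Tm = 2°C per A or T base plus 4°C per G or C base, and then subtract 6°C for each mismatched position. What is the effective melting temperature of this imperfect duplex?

32°C

Primer base counts: A=2, T=6, G=3, C=4 → A+T=8, G+C=7
Perfect-match Tm = 2(8) + 4(7) = 16 + 28 = 44°C
Mismatches (positions where the bases are not complementary): 2 (at positions 7, 8)
Effective Tm = 44 − 2×6 = 44 − 12 = 32°C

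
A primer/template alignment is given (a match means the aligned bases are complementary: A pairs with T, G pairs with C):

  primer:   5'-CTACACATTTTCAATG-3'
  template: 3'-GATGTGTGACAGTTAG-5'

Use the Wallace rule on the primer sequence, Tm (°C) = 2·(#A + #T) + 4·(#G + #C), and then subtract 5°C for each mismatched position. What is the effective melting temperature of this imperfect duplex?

Primer base counts: A=5, T=6, G=1, C=4 → A+T=11, G+C=5
Perfect-match Tm = 2(11) + 4(5) = 22 + 20 = 42°C
Mismatches (positions where the bases are not complementary): 3 (at positions 8, 10, 16)
Effective Tm = 42 − 3×5 = 42 − 15 = 27°C

27°C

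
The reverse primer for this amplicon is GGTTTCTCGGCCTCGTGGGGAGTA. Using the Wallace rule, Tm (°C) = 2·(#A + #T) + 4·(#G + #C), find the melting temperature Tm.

Base counts: G=10, C=5, A=2, T=7
So N_AT = 9 and N_GC = 15.
Tm = 4·15 + 2·9 = 60 + 18 = 78°C

78°C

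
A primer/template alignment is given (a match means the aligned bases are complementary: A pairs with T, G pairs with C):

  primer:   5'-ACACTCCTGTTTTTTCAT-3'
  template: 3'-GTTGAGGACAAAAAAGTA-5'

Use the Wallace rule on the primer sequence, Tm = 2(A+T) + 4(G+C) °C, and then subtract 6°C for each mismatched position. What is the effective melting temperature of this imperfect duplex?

36°C

Primer base counts: A=3, T=9, G=1, C=5 → A+T=12, G+C=6
Perfect-match Tm = 2(12) + 4(6) = 24 + 24 = 48°C
Mismatches (positions where the bases are not complementary): 2 (at positions 1, 2)
Effective Tm = 48 − 2×6 = 48 − 12 = 36°C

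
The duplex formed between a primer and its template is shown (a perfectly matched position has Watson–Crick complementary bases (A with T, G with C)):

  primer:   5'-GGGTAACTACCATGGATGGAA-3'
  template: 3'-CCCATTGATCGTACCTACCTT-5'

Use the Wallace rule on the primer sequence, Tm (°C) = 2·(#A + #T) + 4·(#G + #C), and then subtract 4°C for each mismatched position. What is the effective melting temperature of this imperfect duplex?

Primer base counts: A=7, T=4, G=7, C=3 → A+T=11, G+C=10
Perfect-match Tm = 2(11) + 4(10) = 22 + 40 = 62°C
Mismatches (positions where the bases are not complementary): 1 (at position 10)
Effective Tm = 62 − 1×4 = 62 − 4 = 58°C

58°C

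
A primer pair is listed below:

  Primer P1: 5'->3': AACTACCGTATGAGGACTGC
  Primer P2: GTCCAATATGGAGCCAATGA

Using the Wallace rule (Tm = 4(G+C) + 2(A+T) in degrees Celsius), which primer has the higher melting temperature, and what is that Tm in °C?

Primer P1: A+T=10, G+C=10 → Tm = 2(10)+4(10) = 60°C
Primer P2: A+T=11, G+C=9 → Tm = 2(11)+4(9) = 58°C
60°C vs 58°C → primer P1 is higher.

Primer P1, 60°C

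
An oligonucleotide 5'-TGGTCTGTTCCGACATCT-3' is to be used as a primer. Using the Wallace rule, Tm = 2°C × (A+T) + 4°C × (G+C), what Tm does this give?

Base counts: G=4, C=5, T=7, A=2
A+T = 9, G+C = 9
Tm = 2(9) + 4(9) = 18 + 36 = 54°C

54°C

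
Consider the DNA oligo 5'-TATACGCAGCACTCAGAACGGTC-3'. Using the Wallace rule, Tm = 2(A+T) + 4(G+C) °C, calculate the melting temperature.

70°C

Base counts: G=5, C=7, A=7, T=4
So N_AT = 11 and N_GC = 12.
Tm = 2(11) + 4(12) = 22 + 48 = 70°C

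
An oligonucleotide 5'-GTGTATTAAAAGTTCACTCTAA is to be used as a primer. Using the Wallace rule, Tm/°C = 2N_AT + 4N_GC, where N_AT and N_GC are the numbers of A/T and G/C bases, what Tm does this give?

Counting bases: A=8, T=8, C=3, G=3
AT pairs contribute 16, GC pairs contribute 6.
Tm = 2×16 + 4×6 = 56°C

56°C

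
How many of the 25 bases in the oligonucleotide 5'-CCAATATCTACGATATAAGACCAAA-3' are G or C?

Scanning the sequence gives G=2, T=5, C=6, A=12.
Total G or C: 2 + 6 = 8

8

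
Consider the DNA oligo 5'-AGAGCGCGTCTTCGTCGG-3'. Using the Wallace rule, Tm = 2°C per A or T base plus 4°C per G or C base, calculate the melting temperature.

Counting bases: T=4, C=5, A=2, G=7
AT pairs contribute 6, GC pairs contribute 12.
Tm = 2×6 + 4×12 = 60°C

60°C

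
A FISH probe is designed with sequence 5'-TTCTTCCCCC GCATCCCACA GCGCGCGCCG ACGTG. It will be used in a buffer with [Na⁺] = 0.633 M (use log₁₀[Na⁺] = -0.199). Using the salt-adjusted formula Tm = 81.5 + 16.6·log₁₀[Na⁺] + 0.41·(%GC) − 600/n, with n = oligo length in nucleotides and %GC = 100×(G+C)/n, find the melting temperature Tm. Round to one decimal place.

90.3°C

Length n = 35. Counting bases: G=8, C=17, A=4, T=6
G+C = 25, so %GC = 25/35 × 100 = 71.429%
Salt term: 16.6 × (-0.199) = -3.303
GC term: 0.41 × 71.429 = 29.286; length term: −600/35 = −17.143
Tm = 81.5 + (-3.303) + 29.286 − 17.143 = 90.34 → 90.3°C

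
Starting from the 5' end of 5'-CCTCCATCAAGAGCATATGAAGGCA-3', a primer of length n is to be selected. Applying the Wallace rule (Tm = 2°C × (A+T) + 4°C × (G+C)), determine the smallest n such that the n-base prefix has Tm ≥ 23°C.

First 7 bases: CCTCCAT → Tm = 22°C (< 23°C)
First 8 bases: CCTCCATC → Tm = 26°C (≥ 23°C)
Each additional base adds 2°C (A/T) or 4°C (G/C), so Tm is non-decreasing in n; n = 8 is the first length to reach 23°C.

n = 8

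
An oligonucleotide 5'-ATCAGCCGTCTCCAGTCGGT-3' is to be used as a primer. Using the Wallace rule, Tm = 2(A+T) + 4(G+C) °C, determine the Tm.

Scanning the sequence gives G=5, T=5, C=7, A=3.
AT pairs contribute 8, GC pairs contribute 12.
Tm = 2(8) + 4(12) = 16 + 48 = 64°C

64°C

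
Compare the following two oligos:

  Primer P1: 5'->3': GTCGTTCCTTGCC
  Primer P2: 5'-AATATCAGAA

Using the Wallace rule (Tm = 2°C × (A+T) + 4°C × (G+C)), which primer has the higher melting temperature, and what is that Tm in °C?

Primer P1: A+T=5, G+C=8 → Tm = 2(5)+4(8) = 42°C
Primer P2: A+T=8, G+C=2 → Tm = 2(8)+4(2) = 24°C
42°C vs 24°C → primer P1 is higher.

Primer P1, 42°C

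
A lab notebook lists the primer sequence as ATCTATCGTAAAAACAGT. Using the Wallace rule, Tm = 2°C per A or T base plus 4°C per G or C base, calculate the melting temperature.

Base counts: C=3, T=5, G=2, A=8
AT pairs contribute 13, GC pairs contribute 5.
Tm = 4·5 + 2·13 = 20 + 26 = 46°C

46°C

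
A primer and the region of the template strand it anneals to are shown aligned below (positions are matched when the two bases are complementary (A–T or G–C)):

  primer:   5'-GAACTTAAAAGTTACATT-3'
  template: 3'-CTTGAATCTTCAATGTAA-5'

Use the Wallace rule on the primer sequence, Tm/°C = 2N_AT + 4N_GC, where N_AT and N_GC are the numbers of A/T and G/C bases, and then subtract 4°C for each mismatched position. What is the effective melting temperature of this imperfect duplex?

40°C

Primer base counts: A=8, T=6, G=2, C=2 → A+T=14, G+C=4
Perfect-match Tm = 2(14) + 4(4) = 28 + 16 = 44°C
Mismatches (positions where the bases are not complementary): 1 (at position 8)
Effective Tm = 44 − 1×4 = 44 − 4 = 40°C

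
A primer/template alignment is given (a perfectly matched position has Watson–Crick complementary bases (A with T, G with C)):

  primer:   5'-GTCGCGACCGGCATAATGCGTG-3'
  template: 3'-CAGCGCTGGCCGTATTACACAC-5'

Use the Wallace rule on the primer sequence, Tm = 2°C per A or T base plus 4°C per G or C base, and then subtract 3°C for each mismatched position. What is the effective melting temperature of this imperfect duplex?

Primer base counts: A=4, T=4, G=8, C=6 → A+T=8, G+C=14
Perfect-match Tm = 2(8) + 4(14) = 16 + 56 = 72°C
Mismatches (positions where the bases are not complementary): 1 (at position 19)
Effective Tm = 72 − 1×3 = 72 − 3 = 69°C

69°C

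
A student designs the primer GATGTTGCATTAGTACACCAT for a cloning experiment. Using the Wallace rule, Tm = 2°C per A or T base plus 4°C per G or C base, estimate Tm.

Base counts: G=4, C=4, T=7, A=6
AT pairs contribute 13, GC pairs contribute 8.
Tm = 2(13) + 4(8) = 26 + 32 = 58°C

58°C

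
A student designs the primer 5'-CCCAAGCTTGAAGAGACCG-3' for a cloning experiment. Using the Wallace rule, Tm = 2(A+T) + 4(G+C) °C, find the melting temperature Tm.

60°C

Counting bases: T=2, C=6, A=6, G=5
So N_AT = 8 and N_GC = 11.
Tm = 4·11 + 2·8 = 44 + 16 = 60°C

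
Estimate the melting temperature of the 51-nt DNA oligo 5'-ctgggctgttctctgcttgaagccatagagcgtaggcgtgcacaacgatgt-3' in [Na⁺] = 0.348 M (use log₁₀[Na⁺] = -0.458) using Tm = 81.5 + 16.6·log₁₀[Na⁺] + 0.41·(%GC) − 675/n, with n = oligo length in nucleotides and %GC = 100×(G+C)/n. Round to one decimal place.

83.2°C

Length n = 51. Scanning the sequence gives G=16, C=12, T=13, A=10.
G+C = 28, so %GC = 28/51 × 100 = 54.902%
Salt term: 16.6 × (-0.458) = -7.603
GC term: 0.41 × 54.902 = 22.51; length term: −675/51 = −13.235
Tm = 81.5 + (-7.603) + 22.51 − 13.235 = 83.172 → 83.2°C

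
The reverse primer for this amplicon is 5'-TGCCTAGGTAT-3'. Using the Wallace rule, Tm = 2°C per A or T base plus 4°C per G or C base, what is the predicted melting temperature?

T=4, G=3, A=2, C=2
So N_AT = 6 and N_GC = 5.
Tm = 2(6) + 4(5) = 12 + 20 = 32°C

32°C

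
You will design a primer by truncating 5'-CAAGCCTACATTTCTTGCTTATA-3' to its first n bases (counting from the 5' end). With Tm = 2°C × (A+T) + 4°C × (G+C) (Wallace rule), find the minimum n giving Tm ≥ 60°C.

First 21 bases: CAAGCCTACATTTCTTGCTTA → Tm = 58°C (< 60°C)
First 22 bases: CAAGCCTACATTTCTTGCTTAT → Tm = 60°C (≥ 60°C)
Each additional base adds 2°C (A/T) or 4°C (G/C), so Tm is non-decreasing in n; n = 22 is the first length to reach 60°C.

n = 22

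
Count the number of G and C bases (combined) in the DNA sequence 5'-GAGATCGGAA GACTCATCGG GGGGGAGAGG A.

19

Scanning the sequence gives C=4, T=3, A=9, G=15.
G+C = 15 + 4 = 19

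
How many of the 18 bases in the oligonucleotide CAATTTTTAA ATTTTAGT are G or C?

2

T=10, C=1, G=1, A=6
Total G or C: 1 + 1 = 2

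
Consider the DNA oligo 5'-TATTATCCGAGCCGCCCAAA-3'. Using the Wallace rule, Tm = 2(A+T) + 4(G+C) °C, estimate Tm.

60°C

Scanning the sequence gives G=3, C=7, A=6, T=4.
AT pairs contribute 10, GC pairs contribute 10.
Tm = 2(10) + 4(10) = 20 + 40 = 60°C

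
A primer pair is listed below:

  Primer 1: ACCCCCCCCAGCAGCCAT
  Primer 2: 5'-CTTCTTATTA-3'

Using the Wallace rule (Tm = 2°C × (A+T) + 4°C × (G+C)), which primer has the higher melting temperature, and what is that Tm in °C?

Primer 1, 62°C

Primer 1: A+T=5, G+C=13 → Tm = 2(5)+4(13) = 62°C
Primer 2: A+T=8, G+C=2 → Tm = 2(8)+4(2) = 24°C
62°C vs 24°C → primer 1 is higher.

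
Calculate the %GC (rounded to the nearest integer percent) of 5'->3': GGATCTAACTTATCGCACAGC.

48%

T=5, A=6, G=4, C=6
G+C = 4 + 6 = 10 out of 21 bases
%GC = 10/21 × 100 = 47.62% ≈ 48%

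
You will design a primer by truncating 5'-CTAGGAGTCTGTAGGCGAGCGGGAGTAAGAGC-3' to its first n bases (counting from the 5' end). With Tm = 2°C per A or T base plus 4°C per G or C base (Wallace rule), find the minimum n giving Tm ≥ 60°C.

First 18 bases: CTAGGAGTCTGTAGGCGA → Tm = 56°C (< 60°C)
First 19 bases: CTAGGAGTCTGTAGGCGAG → Tm = 60°C (≥ 60°C)
Each additional base adds 2°C (A/T) or 4°C (G/C), so Tm is non-decreasing in n; n = 19 is the first length to reach 60°C.

n = 19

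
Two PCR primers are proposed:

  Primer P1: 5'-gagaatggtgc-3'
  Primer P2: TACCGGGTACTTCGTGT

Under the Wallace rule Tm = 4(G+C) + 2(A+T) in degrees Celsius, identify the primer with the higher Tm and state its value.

Primer P1: A+T=5, G+C=6 → Tm = 2(5)+4(6) = 34°C
Primer P2: A+T=8, G+C=9 → Tm = 2(8)+4(9) = 52°C
34°C vs 52°C → primer P2 is higher.

Primer P2, 52°C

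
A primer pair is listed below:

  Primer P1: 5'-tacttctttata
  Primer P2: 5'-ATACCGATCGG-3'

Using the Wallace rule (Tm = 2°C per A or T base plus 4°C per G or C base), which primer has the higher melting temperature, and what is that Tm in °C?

Primer P2, 34°C

Primer P1: A+T=10, G+C=2 → Tm = 2(10)+4(2) = 28°C
Primer P2: A+T=5, G+C=6 → Tm = 2(5)+4(6) = 34°C
28°C vs 34°C → primer P2 is higher.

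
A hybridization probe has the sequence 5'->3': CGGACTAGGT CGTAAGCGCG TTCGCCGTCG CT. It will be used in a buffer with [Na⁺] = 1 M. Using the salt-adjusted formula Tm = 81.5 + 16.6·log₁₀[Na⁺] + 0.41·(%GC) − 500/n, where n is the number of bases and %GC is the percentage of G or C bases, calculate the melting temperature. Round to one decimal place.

92.8°C

Length n = 32. Base counts: T=7, A=4, C=10, G=11
G+C = 21, so %GC = 21/32 × 100 = 65.625%
Salt term: 16.6 × (0) = 0
GC term: 0.41 × 65.625 = 26.906; length term: −500/32 = −15.625
Tm = 81.5 + (0) + 26.906 − 15.625 = 92.781 → 92.8°C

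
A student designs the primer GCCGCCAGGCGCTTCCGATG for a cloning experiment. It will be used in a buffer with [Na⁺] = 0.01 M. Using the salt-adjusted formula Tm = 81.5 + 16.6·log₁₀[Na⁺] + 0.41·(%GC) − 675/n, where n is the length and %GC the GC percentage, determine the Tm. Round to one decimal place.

Length n = 20. Counting bases: T=3, A=2, C=8, G=7
G+C = 15, so %GC = 15/20 × 100 = 75%
Salt term: 16.6 × (-2) = -33.2
GC term: 0.41 × 75 = 30.75; length term: −675/20 = −33.75
Tm = 81.5 + (-33.2) + 30.75 − 33.75 = 45.3 → 45.3°C

45.3°C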